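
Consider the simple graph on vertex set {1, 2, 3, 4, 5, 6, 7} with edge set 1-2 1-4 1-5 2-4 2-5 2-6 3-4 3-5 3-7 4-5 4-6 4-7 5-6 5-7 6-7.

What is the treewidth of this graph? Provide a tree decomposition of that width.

Treewidth 3.
One such decomposition:
Bags: B1 = {4, 5, 6, 7}  B2 = {2, 4, 5, 6}  B3 = {1, 2, 4, 5}  B4 = {3, 4, 5, 7}
Tree: B1–B2, B2–B3, B1–B4

The largest bag has 4 vertices, giving width 3; this decomposition certifies tw(G) ≤ 3. For the lower bound, the 4 vertices {1, 2, 4, 5} are pairwise adjacent, and any tree decomposition puts a clique entirely inside one bag — forcing width ≥ 3. Hence tw(G) = 3 exactly.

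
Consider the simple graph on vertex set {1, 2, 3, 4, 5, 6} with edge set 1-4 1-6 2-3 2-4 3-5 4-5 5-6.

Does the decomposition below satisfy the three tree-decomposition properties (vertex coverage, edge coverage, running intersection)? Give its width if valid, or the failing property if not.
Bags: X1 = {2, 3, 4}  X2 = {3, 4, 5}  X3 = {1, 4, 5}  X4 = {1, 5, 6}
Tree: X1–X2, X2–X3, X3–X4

Every vertex of G appears in some bag (union = {1, 2, 3, 4, 5, 6}); every edge is covered by a bag; and for each vertex v the set of bags containing v is connected in the bag tree. The decomposition is therefore valid. The largest bag has 3 vertices, so the width is 2.

Yes; width 2.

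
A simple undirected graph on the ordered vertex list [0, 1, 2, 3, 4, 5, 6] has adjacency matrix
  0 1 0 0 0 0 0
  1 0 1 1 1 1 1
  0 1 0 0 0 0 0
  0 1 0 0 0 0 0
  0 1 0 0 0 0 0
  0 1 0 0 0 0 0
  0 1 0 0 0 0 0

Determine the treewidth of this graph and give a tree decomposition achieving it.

Every bag has size at most 2, so the width is 2 − 1 = 1 and tw(G) ≤ 1. G has an edge, so its treewidth is at least 1. The upper and lower bounds meet at 1, so that is the treewidth.

Treewidth 1.
One such decomposition:
Bags: B1 = {0, 1}  B2 = {1, 3}  B3 = {1, 5}  B4 = {1, 2}  B5 = {1, 6}  B6 = {1, 4}
Tree: B1–B2, B1–B3, B1–B4, B4–B5, B1–B6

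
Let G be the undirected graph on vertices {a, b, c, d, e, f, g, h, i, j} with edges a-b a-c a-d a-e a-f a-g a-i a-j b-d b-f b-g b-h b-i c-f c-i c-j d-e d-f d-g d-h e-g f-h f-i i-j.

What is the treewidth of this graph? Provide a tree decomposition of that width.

Every bag has size at most 4, so the width is 4 − 1 = 3 and tw(G) ≤ 3. For the lower bound, the 4 vertices {b, d, f, h} are pairwise adjacent, and any tree decomposition puts a clique entirely inside one bag — forcing width ≥ 3. Combining the bounds, tw(G) = 3.

Treewidth 3.
One such decomposition:
Bags: B1 = {a, b, d, f}  B2 = {b, d, f, h}  B3 = {a, b, f, i}  B4 = {a, c, f, i}  B5 = {a, c, i, j}  B6 = {a, b, d, g}  B7 = {a, d, e, g}
Tree: B1–B2, B1–B3, B3–B4, B4–B5, B1–B6, B6–B7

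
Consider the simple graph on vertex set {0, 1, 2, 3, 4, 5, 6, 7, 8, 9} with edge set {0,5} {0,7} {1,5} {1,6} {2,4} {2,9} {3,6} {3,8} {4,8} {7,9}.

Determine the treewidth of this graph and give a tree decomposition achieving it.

The largest bag has 3 vertices, giving width 2; this decomposition certifies tw(G) ≤ 2. For the lower bound, G contains the cycle 5–0–7–9–2–4–8–3–6–1–5, so G is not a forest; only forests have treewidth ≤ 1, hence tw(G) ≥ 2. Therefore the treewidth is 2.

Treewidth 2.
Bags: B1 = {0, 5, 7}  B2 = {5, 7, 9}  B3 = {2, 5, 9}  B4 = {2, 4, 5}  B5 = {4, 5, 8}  B6 = {3, 5, 8}  B7 = {3, 5, 6}  B8 = {1, 5, 6}
Tree: B1–B2, B2–B3, B3–B4, B4–B5, B5–B6, B6–B7, B7–B8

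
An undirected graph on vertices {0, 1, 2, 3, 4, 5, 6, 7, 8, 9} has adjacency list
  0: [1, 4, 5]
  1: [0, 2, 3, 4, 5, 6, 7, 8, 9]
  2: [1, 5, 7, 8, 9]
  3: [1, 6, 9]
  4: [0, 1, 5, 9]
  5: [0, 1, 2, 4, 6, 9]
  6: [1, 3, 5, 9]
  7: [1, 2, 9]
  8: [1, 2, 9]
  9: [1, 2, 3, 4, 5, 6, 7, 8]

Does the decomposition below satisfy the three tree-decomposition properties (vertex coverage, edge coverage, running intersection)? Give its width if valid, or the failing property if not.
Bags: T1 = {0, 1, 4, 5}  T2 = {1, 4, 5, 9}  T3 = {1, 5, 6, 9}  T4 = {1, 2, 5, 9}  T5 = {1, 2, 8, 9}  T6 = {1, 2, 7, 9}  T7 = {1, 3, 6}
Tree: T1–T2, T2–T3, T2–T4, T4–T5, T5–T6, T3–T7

A tree decomposition must satisfy three properties: every vertex lies in some bag; for every edge, both endpoints lie together in some bag; and for every vertex, the bags containing it form a connected subtree. Here edge (9,3) lies in no bag, so the decomposition is invalid.

No — edge (9,3) lies in no bag.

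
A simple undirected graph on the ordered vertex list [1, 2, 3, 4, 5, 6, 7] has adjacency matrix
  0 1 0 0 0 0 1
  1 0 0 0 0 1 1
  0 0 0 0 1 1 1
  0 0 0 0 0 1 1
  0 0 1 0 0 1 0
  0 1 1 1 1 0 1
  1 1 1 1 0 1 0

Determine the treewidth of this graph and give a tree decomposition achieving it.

The largest bag has 3 vertices, giving width 2; this decomposition certifies tw(G) ≤ 2. On the other hand G contains the 3-clique {1, 2, 7}. A clique must lie in a single bag of any decomposition, so no decomposition can have width below 2. The upper and lower bounds meet at 2, so that is the treewidth.

Treewidth 2.
Bags: B1 = {4, 6, 7}  B2 = {2, 6, 7}  B3 = {3, 6, 7}  B4 = {1, 2, 7}  B5 = {3, 5, 6}
Tree: B1–B2, B1–B3, B2–B4, B3–B5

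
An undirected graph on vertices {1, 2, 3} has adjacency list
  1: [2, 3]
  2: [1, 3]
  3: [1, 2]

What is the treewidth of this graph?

A width-2 tree decomposition is:
Bags: B1 = {1, 2, 3}
Tree: (single bag)
With just one bag of size 3, the width is 3 − 1 = 2, so tw(G) ≤ 2. For the lower bound, the 3 vertices {1, 2, 3} are pairwise adjacent, and any tree decomposition puts a clique entirely inside one bag — forcing width ≥ 2. The upper and lower bounds meet at 2, so that is the treewidth.

2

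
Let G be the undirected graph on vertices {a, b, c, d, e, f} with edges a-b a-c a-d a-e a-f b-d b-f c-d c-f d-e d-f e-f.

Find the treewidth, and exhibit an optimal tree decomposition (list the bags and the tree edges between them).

Treewidth 3.
One optimal decomposition is:
Bags: B1 = {a, b, d, f}  B2 = {a, c, d, f}  B3 = {a, d, e, f}
Tree: B1–B2, B2–B3

Each bag holds 4 vertices, so the decomposition has width 3, which upper-bounds the treewidth. Conversely, {a, d, e, f} is a clique of size 4, and the vertices of any clique must share a bag in every tree decomposition; so some bag has ≥ 4 vertices and tw(G) ≥ 3. The upper and lower bounds meet at 3, so that is the treewidth.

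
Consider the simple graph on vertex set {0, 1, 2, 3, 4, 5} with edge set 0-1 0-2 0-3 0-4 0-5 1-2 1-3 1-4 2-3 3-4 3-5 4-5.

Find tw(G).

A width-3 tree decomposition is:
Bags: B1 = {0, 1, 3, 4}  B2 = {0, 3, 4, 5}  B3 = {0, 1, 2, 3}
Tree: B1–B2, B1–B3
Every bag has size at most 4, so the width is 4 − 1 = 3 and tw(G) ≤ 3. Conversely, {0, 1, 2, 3} is a clique of size 4, and the vertices of any clique must share a bag in every tree decomposition; so some bag has ≥ 4 vertices and tw(G) ≥ 3. Combining the bounds, tw(G) = 3.

3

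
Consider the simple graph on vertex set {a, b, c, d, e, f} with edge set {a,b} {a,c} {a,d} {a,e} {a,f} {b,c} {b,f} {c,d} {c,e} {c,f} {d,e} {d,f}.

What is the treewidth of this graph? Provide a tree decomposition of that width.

Treewidth 3.
One such decomposition:
Bags: B1 = {a, c, d, f}  B2 = {a, b, c, f}  B3 = {a, c, d, e}
Tree: B1–B2, B1–B3

Each bag holds 4 vertices, so the decomposition has width 3, which upper-bounds the treewidth. On the other hand G contains the 4-clique {a, c, d, e}. A clique must lie in a single bag of any decomposition, so no decomposition can have width below 3. Combining the bounds, tw(G) = 3.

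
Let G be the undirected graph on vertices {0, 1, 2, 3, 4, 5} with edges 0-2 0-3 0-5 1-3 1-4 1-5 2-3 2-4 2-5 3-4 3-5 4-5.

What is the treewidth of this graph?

3

A width-3 tree decomposition is:
Bags: B1 = {1, 3, 4, 5}  B2 = {2, 3, 4, 5}  B3 = {0, 2, 3, 5}
Tree: B1–B2, B2–B3
The largest bag has 4 vertices, giving width 3; this decomposition certifies tw(G) ≤ 3. For the lower bound, the 4 vertices {1, 3, 4, 5} are pairwise adjacent, and any tree decomposition puts a clique entirely inside one bag — forcing width ≥ 3. Therefore the treewidth is 3.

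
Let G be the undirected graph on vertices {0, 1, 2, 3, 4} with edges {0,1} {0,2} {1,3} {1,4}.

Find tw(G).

A width-1 tree decomposition is:
Bags: B1 = {1, 4}  B2 = {0, 1}  B3 = {1, 3}  B4 = {0, 2}
Tree: B1–B2, B2–B3, B2–B4
Every bag has size at most 2, so the width is 2 − 1 = 1 and tw(G) ≤ 1. G has an edge, so its treewidth is at least 1. The upper and lower bounds meet at 1, so that is the treewidth.

1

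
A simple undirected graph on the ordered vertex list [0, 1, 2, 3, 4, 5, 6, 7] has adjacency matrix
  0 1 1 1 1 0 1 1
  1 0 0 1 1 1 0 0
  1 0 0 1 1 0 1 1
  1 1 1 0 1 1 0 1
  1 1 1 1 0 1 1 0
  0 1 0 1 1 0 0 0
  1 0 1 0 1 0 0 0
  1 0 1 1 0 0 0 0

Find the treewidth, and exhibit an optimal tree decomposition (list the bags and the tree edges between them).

The largest bag has 4 vertices, giving width 3; this decomposition certifies tw(G) ≤ 3. For the lower bound, the 4 vertices {0, 1, 3, 4} are pairwise adjacent, and any tree decomposition puts a clique entirely inside one bag — forcing width ≥ 3. The upper and lower bounds meet at 3, so that is the treewidth.

Treewidth 3.
Bags: B1 = {0, 1, 3, 4}  B2 = {0, 2, 3, 4}  B3 = {0, 2, 4, 6}  B4 = {0, 2, 3, 7}  B5 = {1, 3, 4, 5}
Tree: B1–B2, B2–B3, B2–B4, B1–B5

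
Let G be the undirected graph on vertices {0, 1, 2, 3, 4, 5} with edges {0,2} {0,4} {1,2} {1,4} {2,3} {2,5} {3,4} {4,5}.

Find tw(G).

A width-2 tree decomposition is:
Bags: B1 = {2, 3, 4}  B2 = {2, 4, 5}  B3 = {0, 2, 4}  B4 = {1, 2, 4}
Tree: B1–B2, B2–B3, B3–B4
Every bag has size at most 3, so the width is 3 − 1 = 2 and tw(G) ≤ 2. The edges 3–2–5–4–3 form a cycle, so G is not a tree and its treewidth is at least 2. The upper and lower bounds meet at 2, so that is the treewidth.

2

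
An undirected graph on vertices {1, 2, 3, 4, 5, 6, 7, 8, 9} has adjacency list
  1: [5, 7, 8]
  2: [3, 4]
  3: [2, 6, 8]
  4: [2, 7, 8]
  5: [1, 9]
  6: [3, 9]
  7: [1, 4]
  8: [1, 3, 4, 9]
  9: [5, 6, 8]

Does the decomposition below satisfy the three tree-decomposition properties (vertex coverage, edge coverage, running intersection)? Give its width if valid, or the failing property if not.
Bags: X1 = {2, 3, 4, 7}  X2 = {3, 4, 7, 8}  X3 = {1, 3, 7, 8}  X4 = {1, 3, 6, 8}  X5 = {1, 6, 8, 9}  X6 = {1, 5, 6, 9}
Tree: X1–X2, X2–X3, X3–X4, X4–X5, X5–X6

Vertex coverage: the bags together contain {1, 2, 3, 4, 5, 6, 7, 8, 9}, the full vertex set. Edge coverage: each edge of G has both endpoints in at least one bag. Running intersection: for every vertex, the bags containing it form a connected subtree. All three properties hold, so this is a valid tree decomposition of width max|bag| − 1 = 3, and hence tw(G) ≤ 3.

Yes; width 3.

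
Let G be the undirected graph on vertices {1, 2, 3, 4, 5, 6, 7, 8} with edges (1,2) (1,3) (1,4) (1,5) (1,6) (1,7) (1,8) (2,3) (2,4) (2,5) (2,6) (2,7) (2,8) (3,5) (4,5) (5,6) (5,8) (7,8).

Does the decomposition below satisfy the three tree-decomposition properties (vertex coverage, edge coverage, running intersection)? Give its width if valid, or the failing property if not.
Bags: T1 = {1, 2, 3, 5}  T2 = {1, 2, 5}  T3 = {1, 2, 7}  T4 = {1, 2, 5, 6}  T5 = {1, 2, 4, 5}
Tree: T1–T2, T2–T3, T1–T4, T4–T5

A tree decomposition must satisfy three properties: every vertex lies in some bag; for every edge, both endpoints lie together in some bag; and for every vertex, the bags containing it form a connected subtree. Here vertex 8 appears in no bag, so the decomposition is invalid.

No — vertex 8 appears in no bag.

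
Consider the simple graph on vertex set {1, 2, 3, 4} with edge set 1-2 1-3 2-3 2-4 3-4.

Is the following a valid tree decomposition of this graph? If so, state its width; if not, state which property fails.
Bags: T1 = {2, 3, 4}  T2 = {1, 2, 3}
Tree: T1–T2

Yes; width 2.

Vertex coverage: the bags together contain {1, 2, 3, 4}, the full vertex set. Edge coverage: each edge of G has both endpoints in at least one bag. Running intersection: for every vertex, the bags containing it form a connected subtree. All three properties hold, so this is a valid tree decomposition of width max|bag| − 1 = 2, and hence tw(G) ≤ 2.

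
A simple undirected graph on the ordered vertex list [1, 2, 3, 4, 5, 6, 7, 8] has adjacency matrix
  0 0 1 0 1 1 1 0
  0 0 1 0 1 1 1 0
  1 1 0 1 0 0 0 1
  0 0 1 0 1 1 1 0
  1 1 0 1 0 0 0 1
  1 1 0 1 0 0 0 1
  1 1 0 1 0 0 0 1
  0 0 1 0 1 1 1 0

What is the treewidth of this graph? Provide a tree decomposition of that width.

Treewidth 4.
Bags: B1 = {1, 2, 4, 5, 8}  B2 = {1, 2, 3, 4, 8}  B3 = {1, 2, 4, 7, 8}  B4 = {1, 2, 4, 6, 8}
Tree: B1–B2, B2–B3, B3–B4

The largest bag has 5 vertices, giving width 4; this decomposition certifies tw(G) ≤ 4. For the lower bound: the 5 vertex sets {4,5}, {3,8}, {1,7}, {2}, {6} are disjoint, each induces a connected subgraph, and every pair is joined by at least one edge of G. Contracting each set to a single vertex therefore yields K_{5} as a minor, and since treewidth is minor-monotone, tw(G) ≥ tw(K_{5}) = 4. Therefore the treewidth is 4.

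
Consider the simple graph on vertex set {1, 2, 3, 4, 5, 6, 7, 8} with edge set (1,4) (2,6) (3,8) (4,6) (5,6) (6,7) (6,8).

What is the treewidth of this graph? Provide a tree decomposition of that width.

Treewidth 1.
Bags: B1 = {5, 6}  B2 = {2, 6}  B3 = {4, 6}  B4 = {6, 8}  B5 = {6, 7}  B6 = {3, 8}  B7 = {1, 4}
Tree: B1–B2, B2–B3, B2–B4, B2–B5, B4–B6, B3–B7

Every bag has size at most 2, so the width is 2 − 1 = 1 and tw(G) ≤ 1. G has an edge, so its treewidth is at least 1. The upper and lower bounds meet at 1, so that is the treewidth.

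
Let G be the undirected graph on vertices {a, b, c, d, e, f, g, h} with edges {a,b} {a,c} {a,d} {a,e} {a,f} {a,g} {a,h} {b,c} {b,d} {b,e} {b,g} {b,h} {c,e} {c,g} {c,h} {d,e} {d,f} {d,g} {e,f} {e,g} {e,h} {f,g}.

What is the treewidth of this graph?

4

A width-4 tree decomposition is:
Bags: B1 = {a, b, c, e, g}  B2 = {a, b, c, e, h}  B3 = {a, b, d, e, g}  B4 = {a, d, e, f, g}
Tree: B1–B2, B1–B3, B3–B4
Each bag holds 5 vertices, so the decomposition has width 4, which upper-bounds the treewidth. Conversely, {a, d, e, f, g} is a clique of size 5, and the vertices of any clique must share a bag in every tree decomposition; so some bag has ≥ 5 vertices and tw(G) ≥ 4. The upper and lower bounds meet at 4, so that is the treewidth.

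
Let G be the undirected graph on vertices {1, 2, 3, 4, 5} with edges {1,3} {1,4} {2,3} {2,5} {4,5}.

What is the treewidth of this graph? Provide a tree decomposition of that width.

Treewidth 2.
One such decomposition:
Bags: B1 = {1, 4, 5}  B2 = {1, 3, 5}  B3 = {2, 3, 5}
Tree: B1–B2, B2–B3

Every bag has size at most 3, so the width is 3 − 1 = 2 and tw(G) ≤ 2. For the lower bound, G contains the cycle 5–4–1–3–2–5, so G is not a forest; only forests have treewidth ≤ 1, hence tw(G) ≥ 2. The upper and lower bounds meet at 2, so that is the treewidth.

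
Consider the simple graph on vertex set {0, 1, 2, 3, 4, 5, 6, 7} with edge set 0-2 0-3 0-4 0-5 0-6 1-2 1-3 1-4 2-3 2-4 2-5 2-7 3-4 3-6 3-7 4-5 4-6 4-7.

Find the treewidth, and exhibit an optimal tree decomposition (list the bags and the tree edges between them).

Every bag has size at most 4, so the width is 4 − 1 = 3 and tw(G) ≤ 3. Conversely, {0, 2, 3, 4} is a clique of size 4, and the vertices of any clique must share a bag in every tree decomposition; so some bag has ≥ 4 vertices and tw(G) ≥ 3. Hence tw(G) = 3 exactly.

Treewidth 3.
Bags: B1 = {0, 2, 3, 4}  B2 = {2, 3, 4, 7}  B3 = {1, 2, 3, 4}  B4 = {0, 2, 4, 5}  B5 = {0, 3, 4, 6}
Tree: B1–B2, B1–B3, B1–B4, B1–B5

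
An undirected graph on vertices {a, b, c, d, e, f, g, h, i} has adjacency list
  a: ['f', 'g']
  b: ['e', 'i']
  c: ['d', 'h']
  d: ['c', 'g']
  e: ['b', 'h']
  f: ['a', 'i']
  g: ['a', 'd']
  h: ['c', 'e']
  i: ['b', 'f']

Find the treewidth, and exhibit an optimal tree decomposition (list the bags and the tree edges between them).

The largest bag has 3 vertices, giving width 2; this decomposition certifies tw(G) ≤ 2. The edges e–h–c–d–g–a–f–i–b–e form a cycle, so G is not a tree and its treewidth is at least 2. Hence tw(G) = 2 exactly.

Treewidth 2.
One such decomposition:
Bags: B1 = {c, e, h}  B2 = {c, d, e}  B3 = {d, e, g}  B4 = {a, e, g}  B5 = {a, e, f}  B6 = {e, f, i}  B7 = {b, e, i}
Tree: B1–B2, B2–B3, B3–B4, B4–B5, B5–B6, B6–B7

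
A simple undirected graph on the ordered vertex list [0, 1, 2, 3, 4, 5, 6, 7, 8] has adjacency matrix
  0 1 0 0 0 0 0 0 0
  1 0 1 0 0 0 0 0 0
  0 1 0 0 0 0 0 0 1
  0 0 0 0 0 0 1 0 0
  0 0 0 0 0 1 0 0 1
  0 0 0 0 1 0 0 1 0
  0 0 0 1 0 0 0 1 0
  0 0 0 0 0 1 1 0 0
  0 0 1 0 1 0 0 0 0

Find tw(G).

A width-1 tree decomposition is:
Bags: B1 = {3, 6}  B2 = {6, 7}  B3 = {5, 7}  B4 = {4, 5}  B5 = {4, 8}  B6 = {2, 8}  B7 = {1, 2}  B8 = {0, 1}
Tree: B1–B2, B2–B3, B3–B4, B4–B5, B5–B6, B6–B7, B7–B8
Every bag has size at most 2, so the width is 2 − 1 = 1 and tw(G) ≤ 1. Any graph with an edge has treewidth ≥ 1, and G has the edge 3–6. Hence tw(G) = 1 exactly.

1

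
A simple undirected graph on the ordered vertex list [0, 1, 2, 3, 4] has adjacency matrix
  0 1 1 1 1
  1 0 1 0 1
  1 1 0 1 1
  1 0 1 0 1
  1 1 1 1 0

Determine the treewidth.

3

A width-3 tree decomposition is:
Bags: B1 = {0, 2, 3, 4}  B2 = {0, 1, 2, 4}
Tree: B1–B2
The largest bag has 4 vertices, giving width 3; this decomposition certifies tw(G) ≤ 3. For the lower bound, the 4 vertices {0, 1, 2, 4} are pairwise adjacent, and any tree decomposition puts a clique entirely inside one bag — forcing width ≥ 3. Therefore the treewidth is 3.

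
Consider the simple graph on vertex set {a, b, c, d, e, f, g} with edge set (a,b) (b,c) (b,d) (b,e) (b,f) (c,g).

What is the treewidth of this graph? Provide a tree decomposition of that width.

Treewidth 1.
One such decomposition:
Bags: B1 = {b, e}  B2 = {b, f}  B3 = {b, c}  B4 = {a, b}  B5 = {b, d}  B6 = {c, g}
Tree: B1–B2, B2–B3, B2–B4, B3–B5, B3–B6

The largest bag has 2 vertices, giving width 1; this decomposition certifies tw(G) ≤ 1. Any graph with an edge has treewidth ≥ 1, and G has the edge b–e. The upper and lower bounds meet at 1, so that is the treewidth.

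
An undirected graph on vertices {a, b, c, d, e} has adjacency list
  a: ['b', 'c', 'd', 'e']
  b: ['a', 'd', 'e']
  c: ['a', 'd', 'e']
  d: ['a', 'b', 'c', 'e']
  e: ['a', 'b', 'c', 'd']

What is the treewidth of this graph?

A width-3 tree decomposition is:
Bags: B1 = {a, b, d, e}  B2 = {a, c, d, e}
Tree: B1–B2
Each bag holds 4 vertices, so the decomposition has width 3, which upper-bounds the treewidth. Conversely, {a, c, d, e} is a clique of size 4, and the vertices of any clique must share a bag in every tree decomposition; so some bag has ≥ 4 vertices and tw(G) ≥ 3. Combining the bounds, tw(G) = 3.

3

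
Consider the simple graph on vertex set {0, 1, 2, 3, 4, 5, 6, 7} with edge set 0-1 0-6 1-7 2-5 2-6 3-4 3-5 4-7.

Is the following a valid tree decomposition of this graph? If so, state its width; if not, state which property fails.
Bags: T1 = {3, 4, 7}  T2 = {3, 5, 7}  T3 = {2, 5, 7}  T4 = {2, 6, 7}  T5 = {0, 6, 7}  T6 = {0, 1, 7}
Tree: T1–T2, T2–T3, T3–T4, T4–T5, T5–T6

Yes; width 2.

Vertex coverage: the bags together contain {0, 1, 2, 3, 4, 5, 6, 7}, the full vertex set. Edge coverage: each edge of G has both endpoints in at least one bag. Running intersection: for every vertex, the bags containing it form a connected subtree. All three properties hold, so this is a valid tree decomposition of width max|bag| − 1 = 2, and hence tw(G) ≤ 2.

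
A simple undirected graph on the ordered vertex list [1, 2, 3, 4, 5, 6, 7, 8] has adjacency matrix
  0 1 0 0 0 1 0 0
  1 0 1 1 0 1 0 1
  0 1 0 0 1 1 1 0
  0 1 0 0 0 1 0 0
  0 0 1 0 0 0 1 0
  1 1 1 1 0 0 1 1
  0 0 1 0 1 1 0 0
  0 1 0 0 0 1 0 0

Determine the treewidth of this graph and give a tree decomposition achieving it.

Treewidth 2.
One such decomposition:
Bags: B1 = {3, 6, 7}  B2 = {2, 3, 6}  B3 = {2, 4, 6}  B4 = {1, 2, 6}  B5 = {3, 5, 7}  B6 = {2, 6, 8}
Tree: B1–B2, B2–B3, B2–B4, B1–B5, B2–B6

Every bag has size at most 3, so the width is 3 − 1 = 2 and tw(G) ≤ 2. Conversely, {3, 5, 7} is a clique of size 3, and the vertices of any clique must share a bag in every tree decomposition; so some bag has ≥ 3 vertices and tw(G) ≥ 2. The upper and lower bounds meet at 2, so that is the treewidth.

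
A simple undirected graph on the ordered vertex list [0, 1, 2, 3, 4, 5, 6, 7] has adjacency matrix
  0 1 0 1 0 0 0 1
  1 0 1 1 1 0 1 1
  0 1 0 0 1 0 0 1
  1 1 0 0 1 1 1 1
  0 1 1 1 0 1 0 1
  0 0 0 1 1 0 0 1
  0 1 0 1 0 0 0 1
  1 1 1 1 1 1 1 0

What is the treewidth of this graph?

3

A width-3 tree decomposition is:
Bags: B1 = {1, 2, 4, 7}  B2 = {1, 3, 4, 7}  B3 = {3, 4, 5, 7}  B4 = {0, 1, 3, 7}  B5 = {1, 3, 6, 7}
Tree: B1–B2, B2–B3, B2–B4, B4–B5
Each bag holds 4 vertices, so the decomposition has width 3, which upper-bounds the treewidth. Conversely, {1, 2, 4, 7} is a clique of size 4, and the vertices of any clique must share a bag in every tree decomposition; so some bag has ≥ 4 vertices and tw(G) ≥ 3. The upper and lower bounds meet at 3, so that is the treewidth.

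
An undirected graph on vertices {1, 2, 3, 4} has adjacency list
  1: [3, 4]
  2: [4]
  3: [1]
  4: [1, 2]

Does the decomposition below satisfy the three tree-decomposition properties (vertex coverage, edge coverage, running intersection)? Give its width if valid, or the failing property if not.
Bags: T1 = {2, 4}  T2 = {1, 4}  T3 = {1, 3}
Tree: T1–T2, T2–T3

Yes; width 1.

Checking the three conditions: (i) the bags cover all of {1, 2, 3, 4}; (ii) for each edge, some bag contains both endpoints; (iii) the bags containing any fixed vertex form a subtree. All hold, so the decomposition is valid with width 2 − 1 = 1.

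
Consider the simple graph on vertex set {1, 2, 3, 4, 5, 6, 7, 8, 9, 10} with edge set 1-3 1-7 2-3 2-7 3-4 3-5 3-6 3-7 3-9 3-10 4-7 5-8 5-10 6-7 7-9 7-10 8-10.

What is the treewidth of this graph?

2

A width-2 tree decomposition is:
Bags: B1 = {3, 7, 10}  B2 = {3, 5, 10}  B3 = {3, 7, 9}  B4 = {3, 4, 7}  B5 = {3, 6, 7}  B6 = {2, 3, 7}  B7 = {5, 8, 10}  B8 = {1, 3, 7}
Tree: B1–B2, B1–B3, B3–B4, B3–B5, B5–B6, B2–B7, B5–B8
The largest bag has 3 vertices, giving width 2; this decomposition certifies tw(G) ≤ 2. For the lower bound, the 3 vertices {5, 8, 10} are pairwise adjacent, and any tree decomposition puts a clique entirely inside one bag — forcing width ≥ 2. Hence tw(G) = 2 exactly.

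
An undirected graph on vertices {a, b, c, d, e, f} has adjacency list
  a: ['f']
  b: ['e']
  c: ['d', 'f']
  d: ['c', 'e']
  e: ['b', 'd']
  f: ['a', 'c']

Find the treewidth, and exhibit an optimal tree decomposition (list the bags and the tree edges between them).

Each bag holds 2 vertices, so the decomposition has width 1, which upper-bounds the treewidth. Since G has at least one edge (e.g. a–f), it is not an edgeless graph, so tw(G) ≥ 1. Therefore the treewidth is 1.

Treewidth 1.
One optimal decomposition is:
Bags: B1 = {a, f}  B2 = {c, f}  B3 = {c, d}  B4 = {d, e}  B5 = {b, e}
Tree: B1–B2, B2–B3, B3–B4, B4–B5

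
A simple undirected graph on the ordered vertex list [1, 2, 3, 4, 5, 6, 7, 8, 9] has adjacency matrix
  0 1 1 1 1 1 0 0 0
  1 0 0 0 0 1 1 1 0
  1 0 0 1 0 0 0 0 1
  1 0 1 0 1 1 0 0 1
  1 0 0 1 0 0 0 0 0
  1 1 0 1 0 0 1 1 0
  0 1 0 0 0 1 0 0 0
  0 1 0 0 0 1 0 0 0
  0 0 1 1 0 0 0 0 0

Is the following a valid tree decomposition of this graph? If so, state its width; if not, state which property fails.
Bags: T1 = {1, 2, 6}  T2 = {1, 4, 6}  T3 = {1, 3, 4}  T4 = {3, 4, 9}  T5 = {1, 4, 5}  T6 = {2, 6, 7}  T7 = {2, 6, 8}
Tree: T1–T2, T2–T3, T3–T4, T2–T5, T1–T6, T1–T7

Every vertex of G appears in some bag (union = {1, 2, 3, 4, 5, 6, 7, 8, 9}); every edge is covered by a bag; and for each vertex v the set of bags containing v is connected in the bag tree. The decomposition is therefore valid. The largest bag has 3 vertices, so the width is 2.

Yes; width 2.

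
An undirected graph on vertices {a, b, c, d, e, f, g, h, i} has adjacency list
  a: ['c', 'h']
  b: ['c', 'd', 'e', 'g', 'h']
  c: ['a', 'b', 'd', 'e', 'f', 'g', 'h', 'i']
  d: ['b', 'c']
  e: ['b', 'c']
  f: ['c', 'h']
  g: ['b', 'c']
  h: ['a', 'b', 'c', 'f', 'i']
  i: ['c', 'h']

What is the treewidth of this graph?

A width-2 tree decomposition is:
Bags: B1 = {b, c, e}  B2 = {b, c, d}  B3 = {b, c, h}  B4 = {c, h, i}  B5 = {b, c, g}  B6 = {a, c, h}  B7 = {c, f, h}
Tree: B1–B2, B2–B3, B3–B4, B2–B5, B3–B6, B4–B7
Every bag has size at most 3, so the width is 3 − 1 = 2 and tw(G) ≤ 2. Conversely, {b, c, d} is a clique of size 3, and the vertices of any clique must share a bag in every tree decomposition; so some bag has ≥ 3 vertices and tw(G) ≥ 2. Therefore the treewidth is 2.

2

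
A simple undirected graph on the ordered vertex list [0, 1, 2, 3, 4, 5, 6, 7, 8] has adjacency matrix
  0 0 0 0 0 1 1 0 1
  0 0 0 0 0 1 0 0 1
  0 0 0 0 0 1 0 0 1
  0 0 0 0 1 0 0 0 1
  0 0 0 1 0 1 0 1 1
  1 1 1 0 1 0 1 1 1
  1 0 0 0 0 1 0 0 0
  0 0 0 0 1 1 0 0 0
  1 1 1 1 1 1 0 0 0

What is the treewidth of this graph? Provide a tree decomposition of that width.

Treewidth 2.
One optimal decomposition is:
Bags: B1 = {3, 4, 8}  B2 = {4, 5, 8}  B3 = {1, 5, 8}  B4 = {0, 5, 8}  B5 = {4, 5, 7}  B6 = {2, 5, 8}  B7 = {0, 5, 6}
Tree: B1–B2, B2–B3, B2–B4, B2–B5, B3–B6, B4–B7

Each bag holds 3 vertices, so the decomposition has width 2, which upper-bounds the treewidth. Conversely, {3, 4, 8} is a clique of size 3, and the vertices of any clique must share a bag in every tree decomposition; so some bag has ≥ 3 vertices and tw(G) ≥ 2. Therefore the treewidth is 2.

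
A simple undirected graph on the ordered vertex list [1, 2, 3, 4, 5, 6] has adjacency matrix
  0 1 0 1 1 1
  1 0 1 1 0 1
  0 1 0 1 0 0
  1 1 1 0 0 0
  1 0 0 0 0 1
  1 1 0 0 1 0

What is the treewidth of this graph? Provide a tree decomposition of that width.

Each bag holds 3 vertices, so the decomposition has width 2, which upper-bounds the treewidth. On the other hand G contains the 3-clique {1, 2, 4}. A clique must lie in a single bag of any decomposition, so no decomposition can have width below 2. Therefore the treewidth is 2.

Treewidth 2.
Bags: B1 = {2, 3, 4}  B2 = {1, 2, 4}  B3 = {1, 2, 6}  B4 = {1, 5, 6}
Tree: B1–B2, B2–B3, B3–B4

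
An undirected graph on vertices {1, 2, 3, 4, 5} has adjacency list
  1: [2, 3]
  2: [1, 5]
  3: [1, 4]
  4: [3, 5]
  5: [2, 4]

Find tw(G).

A width-2 tree decomposition is:
Bags: B1 = {1, 2, 3}  B2 = {2, 3, 4}  B3 = {2, 4, 5}
Tree: B1–B2, B2–B3
The largest bag has 3 vertices, giving width 2; this decomposition certifies tw(G) ≤ 2. Since 2–1–3–4–5–2 is a cycle in G, G is not acyclic. Forests are exactly the graphs of treewidth ≤ 1, so tw(G) ≥ 2. The upper and lower bounds meet at 2, so that is the treewidth.

2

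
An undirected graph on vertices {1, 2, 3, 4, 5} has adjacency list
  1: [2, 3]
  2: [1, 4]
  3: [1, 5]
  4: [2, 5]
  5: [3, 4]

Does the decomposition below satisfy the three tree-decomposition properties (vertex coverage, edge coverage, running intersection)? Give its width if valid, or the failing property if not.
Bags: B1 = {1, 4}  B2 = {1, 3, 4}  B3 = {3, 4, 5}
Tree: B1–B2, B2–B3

A tree decomposition must satisfy three properties: every vertex lies in some bag; for every edge, both endpoints lie together in some bag; and for every vertex, the bags containing it form a connected subtree. Here vertex 2 appears in no bag, so the decomposition is invalid.

No — vertex 2 appears in no bag.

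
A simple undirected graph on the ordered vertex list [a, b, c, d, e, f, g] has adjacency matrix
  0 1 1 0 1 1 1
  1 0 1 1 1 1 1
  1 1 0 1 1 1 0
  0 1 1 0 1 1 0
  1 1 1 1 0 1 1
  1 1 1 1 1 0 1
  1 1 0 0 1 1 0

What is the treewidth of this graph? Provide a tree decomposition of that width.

Each bag holds 5 vertices, so the decomposition has width 4, which upper-bounds the treewidth. For the lower bound, the 5 vertices {a, b, e, f, g} are pairwise adjacent, and any tree decomposition puts a clique entirely inside one bag — forcing width ≥ 4. Therefore the treewidth is 4.

Treewidth 4.
One such decomposition:
Bags: B1 = {a, b, e, f, g}  B2 = {a, b, c, e, f}  B3 = {b, c, d, e, f}
Tree: B1–B2, B2–B3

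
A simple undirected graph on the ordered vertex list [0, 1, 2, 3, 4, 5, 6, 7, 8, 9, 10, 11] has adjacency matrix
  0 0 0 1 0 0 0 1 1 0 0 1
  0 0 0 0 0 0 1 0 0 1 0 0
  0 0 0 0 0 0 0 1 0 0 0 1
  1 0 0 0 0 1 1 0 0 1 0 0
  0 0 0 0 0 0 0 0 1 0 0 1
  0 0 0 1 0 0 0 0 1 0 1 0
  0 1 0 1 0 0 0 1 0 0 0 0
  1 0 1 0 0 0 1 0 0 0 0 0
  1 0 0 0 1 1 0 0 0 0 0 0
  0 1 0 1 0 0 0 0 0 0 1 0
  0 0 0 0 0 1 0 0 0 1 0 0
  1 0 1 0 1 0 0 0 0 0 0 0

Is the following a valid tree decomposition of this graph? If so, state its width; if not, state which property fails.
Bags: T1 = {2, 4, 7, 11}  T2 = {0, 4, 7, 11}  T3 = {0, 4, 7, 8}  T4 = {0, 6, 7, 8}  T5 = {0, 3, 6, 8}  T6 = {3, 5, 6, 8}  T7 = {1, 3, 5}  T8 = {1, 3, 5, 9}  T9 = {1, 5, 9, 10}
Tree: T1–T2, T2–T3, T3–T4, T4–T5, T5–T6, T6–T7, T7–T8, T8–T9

No — edge (6,1) lies in no bag.

A tree decomposition must satisfy three properties: every vertex lies in some bag; for every edge, both endpoints lie together in some bag; and for every vertex, the bags containing it form a connected subtree. Here edge (6,1) lies in no bag, so the decomposition is invalid.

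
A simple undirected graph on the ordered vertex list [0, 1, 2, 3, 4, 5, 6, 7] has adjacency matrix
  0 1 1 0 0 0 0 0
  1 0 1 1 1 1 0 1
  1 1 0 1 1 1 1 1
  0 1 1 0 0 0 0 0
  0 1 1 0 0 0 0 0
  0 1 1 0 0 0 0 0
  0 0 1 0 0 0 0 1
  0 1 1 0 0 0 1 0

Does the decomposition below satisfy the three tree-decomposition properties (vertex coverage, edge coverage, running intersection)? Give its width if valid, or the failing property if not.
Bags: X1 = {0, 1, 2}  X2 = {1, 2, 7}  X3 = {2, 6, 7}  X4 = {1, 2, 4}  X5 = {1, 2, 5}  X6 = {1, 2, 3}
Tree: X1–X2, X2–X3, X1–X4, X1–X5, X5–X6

Yes; width 2.

Checking the three conditions: (i) the bags cover all of {0, 1, 2, 3, 4, 5, 6, 7}; (ii) for each edge, some bag contains both endpoints; (iii) the bags containing any fixed vertex form a subtree. All hold, so the decomposition is valid with width 3 − 1 = 2.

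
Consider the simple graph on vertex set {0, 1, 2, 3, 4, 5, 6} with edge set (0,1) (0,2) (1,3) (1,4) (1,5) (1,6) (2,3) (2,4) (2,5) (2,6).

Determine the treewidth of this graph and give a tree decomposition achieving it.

Treewidth 2.
Bags: B1 = {1, 2, 3}  B2 = {0, 1, 2}  B3 = {1, 2, 4}  B4 = {1, 2, 5}  B5 = {1, 2, 6}
Tree: B1–B2, B2–B3, B3–B4, B4–B5

The largest bag has 3 vertices, giving width 2; this decomposition certifies tw(G) ≤ 2. Since 2–3–1–0–2 is a cycle in G, G is not acyclic. Forests are exactly the graphs of treewidth ≤ 1, so tw(G) ≥ 2. Hence tw(G) = 2 exactly.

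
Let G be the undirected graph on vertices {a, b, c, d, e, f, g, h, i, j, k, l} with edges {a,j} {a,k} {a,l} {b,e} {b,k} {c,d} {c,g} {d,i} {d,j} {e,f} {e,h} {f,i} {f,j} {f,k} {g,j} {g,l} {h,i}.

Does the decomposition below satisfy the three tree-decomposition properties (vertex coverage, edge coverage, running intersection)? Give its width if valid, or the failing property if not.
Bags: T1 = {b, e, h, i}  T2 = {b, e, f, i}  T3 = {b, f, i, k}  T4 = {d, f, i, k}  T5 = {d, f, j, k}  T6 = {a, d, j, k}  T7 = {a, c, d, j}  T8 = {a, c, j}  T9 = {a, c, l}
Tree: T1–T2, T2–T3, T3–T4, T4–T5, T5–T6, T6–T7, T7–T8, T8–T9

No — vertex g appears in no bag.

A tree decomposition must satisfy three properties: every vertex lies in some bag; for every edge, both endpoints lie together in some bag; and for every vertex, the bags containing it form a connected subtree. Here vertex g appears in no bag, so the decomposition is invalid.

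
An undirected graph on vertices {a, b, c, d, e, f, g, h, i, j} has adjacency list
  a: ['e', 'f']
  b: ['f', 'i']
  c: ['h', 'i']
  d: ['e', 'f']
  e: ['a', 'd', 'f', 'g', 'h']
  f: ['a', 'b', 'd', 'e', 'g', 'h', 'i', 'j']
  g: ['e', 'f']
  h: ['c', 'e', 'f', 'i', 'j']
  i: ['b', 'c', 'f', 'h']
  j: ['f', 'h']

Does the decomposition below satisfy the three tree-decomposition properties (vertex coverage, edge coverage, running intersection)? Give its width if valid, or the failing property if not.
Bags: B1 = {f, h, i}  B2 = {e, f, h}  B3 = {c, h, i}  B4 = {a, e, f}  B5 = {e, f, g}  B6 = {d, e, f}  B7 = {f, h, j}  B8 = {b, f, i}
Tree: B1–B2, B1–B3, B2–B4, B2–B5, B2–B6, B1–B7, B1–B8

Yes; width 2.

Checking the three conditions: (i) the bags cover all of {a, b, c, d, e, f, g, h, i, j}; (ii) for each edge, some bag contains both endpoints; (iii) the bags containing any fixed vertex form a subtree. All hold, so the decomposition is valid with width 3 − 1 = 2.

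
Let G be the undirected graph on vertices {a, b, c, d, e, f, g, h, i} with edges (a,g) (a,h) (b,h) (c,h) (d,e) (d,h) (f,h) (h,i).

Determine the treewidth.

A width-1 tree decomposition is:
Bags: B1 = {c, h}  B2 = {b, h}  B3 = {a, h}  B4 = {h, i}  B5 = {f, h}  B6 = {d, h}  B7 = {d, e}  B8 = {a, g}
Tree: B1–B2, B1–B3, B1–B4, B3–B5, B1–B6, B6–B7, B3–B8
Every bag has size at most 2, so the width is 2 − 1 = 1 and tw(G) ≤ 1. Since G has at least one edge (e.g. h–c), it is not an edgeless graph, so tw(G) ≥ 1. Therefore the treewidth is 1.

1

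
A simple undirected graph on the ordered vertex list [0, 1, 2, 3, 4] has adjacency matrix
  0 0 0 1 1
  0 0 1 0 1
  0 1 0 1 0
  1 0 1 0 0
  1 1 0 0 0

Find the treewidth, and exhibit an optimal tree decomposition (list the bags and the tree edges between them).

Every bag has size at most 3, so the width is 3 − 1 = 2 and tw(G) ≤ 2. Since 3–2–1–4–0–3 is a cycle in G, G is not acyclic. Forests are exactly the graphs of treewidth ≤ 1, so tw(G) ≥ 2. Combining the bounds, tw(G) = 2.

Treewidth 2.
One such decomposition:
Bags: B1 = {1, 2, 3}  B2 = {1, 3, 4}  B3 = {0, 3, 4}
Tree: B1–B2, B2–B3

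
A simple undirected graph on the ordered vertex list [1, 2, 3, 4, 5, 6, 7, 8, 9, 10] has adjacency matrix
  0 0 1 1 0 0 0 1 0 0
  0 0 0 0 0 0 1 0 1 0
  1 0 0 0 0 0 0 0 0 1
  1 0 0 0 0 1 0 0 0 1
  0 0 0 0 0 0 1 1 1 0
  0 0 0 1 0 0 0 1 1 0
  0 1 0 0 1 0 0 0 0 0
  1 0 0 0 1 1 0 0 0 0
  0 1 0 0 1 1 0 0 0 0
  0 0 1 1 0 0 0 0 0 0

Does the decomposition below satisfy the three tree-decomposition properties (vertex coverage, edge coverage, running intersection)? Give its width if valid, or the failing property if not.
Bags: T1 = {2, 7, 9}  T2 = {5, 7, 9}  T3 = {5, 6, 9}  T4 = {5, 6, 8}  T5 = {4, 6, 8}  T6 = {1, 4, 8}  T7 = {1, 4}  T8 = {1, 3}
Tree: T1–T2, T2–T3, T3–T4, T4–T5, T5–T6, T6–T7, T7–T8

A tree decomposition must satisfy three properties: every vertex lies in some bag; for every edge, both endpoints lie together in some bag; and for every vertex, the bags containing it form a connected subtree. Here vertex 10 appears in no bag, so the decomposition is invalid.

No — vertex 10 appears in no bag.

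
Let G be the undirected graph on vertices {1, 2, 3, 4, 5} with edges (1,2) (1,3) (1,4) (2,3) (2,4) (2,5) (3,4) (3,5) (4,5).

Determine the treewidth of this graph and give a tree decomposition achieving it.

Treewidth 3.
Bags: B1 = {2, 3, 4, 5}  B2 = {1, 2, 3, 4}
Tree: B1–B2

The largest bag has 4 vertices, giving width 3; this decomposition certifies tw(G) ≤ 3. Conversely, {1, 2, 3, 4} is a clique of size 4, and the vertices of any clique must share a bag in every tree decomposition; so some bag has ≥ 4 vertices and tw(G) ≥ 3. The upper and lower bounds meet at 3, so that is the treewidth.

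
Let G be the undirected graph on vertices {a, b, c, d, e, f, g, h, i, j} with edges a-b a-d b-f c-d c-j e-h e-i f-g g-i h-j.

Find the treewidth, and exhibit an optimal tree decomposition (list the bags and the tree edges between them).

The largest bag has 3 vertices, giving width 2; this decomposition certifies tw(G) ≤ 2. Since h–e–i–g–f–b–a–d–c–j–h is a cycle in G, G is not acyclic. Forests are exactly the graphs of treewidth ≤ 1, so tw(G) ≥ 2. The upper and lower bounds meet at 2, so that is the treewidth.

Treewidth 2.
One optimal decomposition is:
Bags: B1 = {e, h, i}  B2 = {g, h, i}  B3 = {f, g, h}  B4 = {b, f, h}  B5 = {a, b, h}  B6 = {a, d, h}  B7 = {c, d, h}  B8 = {c, h, j}
Tree: B1–B2, B2–B3, B3–B4, B4–B5, B5–B6, B6–B7, B7–B8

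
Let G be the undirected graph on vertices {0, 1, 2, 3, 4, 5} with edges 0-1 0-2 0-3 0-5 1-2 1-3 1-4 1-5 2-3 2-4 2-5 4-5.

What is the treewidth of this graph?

3

A width-3 tree decomposition is:
Bags: B1 = {0, 1, 2, 5}  B2 = {1, 2, 4, 5}  B3 = {0, 1, 2, 3}
Tree: B1–B2, B1–B3
The largest bag has 4 vertices, giving width 3; this decomposition certifies tw(G) ≤ 3. For the lower bound, the 4 vertices {0, 1, 2, 3} are pairwise adjacent, and any tree decomposition puts a clique entirely inside one bag — forcing width ≥ 3. Therefore the treewidth is 3.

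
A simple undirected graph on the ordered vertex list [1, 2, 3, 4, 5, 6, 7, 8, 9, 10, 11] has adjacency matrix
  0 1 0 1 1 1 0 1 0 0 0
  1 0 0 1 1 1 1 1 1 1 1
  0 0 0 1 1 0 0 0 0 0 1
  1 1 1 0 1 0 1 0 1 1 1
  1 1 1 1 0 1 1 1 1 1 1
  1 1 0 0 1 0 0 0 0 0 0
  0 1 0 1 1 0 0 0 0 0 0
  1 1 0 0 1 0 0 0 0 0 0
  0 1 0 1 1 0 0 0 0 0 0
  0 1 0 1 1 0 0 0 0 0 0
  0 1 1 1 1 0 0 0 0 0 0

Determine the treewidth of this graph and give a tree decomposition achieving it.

Every bag has size at most 4, so the width is 4 − 1 = 3 and tw(G) ≤ 3. On the other hand G contains the 4-clique {1, 2, 5, 8}. A clique must lie in a single bag of any decomposition, so no decomposition can have width below 3. The upper and lower bounds meet at 3, so that is the treewidth.

Treewidth 3.
One optimal decomposition is:
Bags: B1 = {2, 4, 5, 10}  B2 = {2, 4, 5, 9}  B3 = {2, 4, 5, 11}  B4 = {2, 4, 5, 7}  B5 = {3, 4, 5, 11}  B6 = {1, 2, 4, 5}  B7 = {1, 2, 5, 8}  B8 = {1, 2, 5, 6}
Tree: B1–B2, B1–B3, B1–B4, B3–B5, B3–B6, B6–B7, B7–B8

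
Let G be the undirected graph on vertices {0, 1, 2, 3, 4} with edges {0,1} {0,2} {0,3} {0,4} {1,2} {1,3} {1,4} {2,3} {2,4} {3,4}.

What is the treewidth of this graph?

4

A width-4 tree decomposition is:
Bags: B1 = {0, 1, 2, 3, 4}
Tree: (single bag)
With just one bag of size 5, the width is 5 − 1 = 4, so tw(G) ≤ 4. On the other hand G contains the 5-clique {0, 1, 2, 3, 4}. A clique must lie in a single bag of any decomposition, so no decomposition can have width below 4. Therefore the treewidth is 4.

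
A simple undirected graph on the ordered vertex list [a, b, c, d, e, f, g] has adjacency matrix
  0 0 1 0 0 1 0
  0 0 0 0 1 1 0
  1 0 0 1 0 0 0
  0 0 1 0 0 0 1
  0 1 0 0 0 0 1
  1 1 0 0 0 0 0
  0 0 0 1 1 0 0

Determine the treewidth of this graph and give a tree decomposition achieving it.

Every bag has size at most 3, so the width is 3 − 1 = 2 and tw(G) ≤ 2. Since g–e–b–f–a–c–d–g is a cycle in G, G is not acyclic. Forests are exactly the graphs of treewidth ≤ 1, so tw(G) ≥ 2. Combining the bounds, tw(G) = 2.

Treewidth 2.
One such decomposition:
Bags: B1 = {b, e, g}  B2 = {b, f, g}  B3 = {a, f, g}  B4 = {a, c, g}  B5 = {c, d, g}
Tree: B1–B2, B2–B3, B3–B4, B4–B5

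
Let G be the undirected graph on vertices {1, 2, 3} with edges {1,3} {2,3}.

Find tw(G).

1

A width-1 tree decomposition is:
Bags: B1 = {2, 3}  B2 = {1, 3}
Tree: B1–B2
Every bag has size at most 2, so the width is 2 − 1 = 1 and tw(G) ≤ 1. Since G has at least one edge (e.g. 3–2), it is not an edgeless graph, so tw(G) ≥ 1. The upper and lower bounds meet at 1, so that is the treewidth.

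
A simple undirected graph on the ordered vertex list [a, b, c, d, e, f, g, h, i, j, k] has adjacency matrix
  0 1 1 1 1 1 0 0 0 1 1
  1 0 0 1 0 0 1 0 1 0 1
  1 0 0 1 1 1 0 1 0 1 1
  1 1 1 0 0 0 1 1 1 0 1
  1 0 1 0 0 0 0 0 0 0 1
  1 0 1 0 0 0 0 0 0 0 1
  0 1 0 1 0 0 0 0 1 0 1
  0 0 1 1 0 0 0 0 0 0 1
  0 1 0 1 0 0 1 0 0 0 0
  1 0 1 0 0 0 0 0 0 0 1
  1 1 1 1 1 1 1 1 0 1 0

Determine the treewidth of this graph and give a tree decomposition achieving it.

Every bag has size at most 4, so the width is 4 − 1 = 3 and tw(G) ≤ 3. For the lower bound, the 4 vertices {b, d, g, k} are pairwise adjacent, and any tree decomposition puts a clique entirely inside one bag — forcing width ≥ 3. Hence tw(G) = 3 exactly.

Treewidth 3.
One such decomposition:
Bags: B1 = {a, b, d, k}  B2 = {b, d, g, k}  B3 = {a, c, d, k}  B4 = {a, c, j, k}  B5 = {b, d, g, i}  B6 = {c, d, h, k}  B7 = {a, c, f, k}  B8 = {a, c, e, k}
Tree: B1–B2, B1–B3, B3–B4, B2–B5, B3–B6, B4–B7, B4–B8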